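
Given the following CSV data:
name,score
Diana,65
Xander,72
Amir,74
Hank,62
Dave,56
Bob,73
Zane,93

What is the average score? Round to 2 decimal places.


Scores: 65, 72, 74, 62, 56, 73, 93
Sum = 495
Count = 7
Average = 495 / 7 = 70.71

ANSWER: 70.71


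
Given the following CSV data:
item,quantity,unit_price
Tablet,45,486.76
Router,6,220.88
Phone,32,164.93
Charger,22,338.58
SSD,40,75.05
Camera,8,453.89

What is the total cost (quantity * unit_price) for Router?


Row: Router
quantity = 6
unit_price = 220.88
total = 6 * 220.88 = 1325.28

ANSWER: 1325.28


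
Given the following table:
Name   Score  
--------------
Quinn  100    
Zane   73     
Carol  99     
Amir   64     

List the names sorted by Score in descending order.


Sorting by Score (descending):
  Quinn: 100
  Carol: 99
  Zane: 73
  Amir: 64


ANSWER: Quinn, Carol, Zane, Amir


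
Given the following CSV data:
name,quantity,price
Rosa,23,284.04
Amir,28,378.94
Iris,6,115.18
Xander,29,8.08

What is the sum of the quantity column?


Values in 'quantity' column:
  Row 1: 23
  Row 2: 28
  Row 3: 6
  Row 4: 29
Sum = 23 + 28 + 6 + 29 = 86

ANSWER: 86


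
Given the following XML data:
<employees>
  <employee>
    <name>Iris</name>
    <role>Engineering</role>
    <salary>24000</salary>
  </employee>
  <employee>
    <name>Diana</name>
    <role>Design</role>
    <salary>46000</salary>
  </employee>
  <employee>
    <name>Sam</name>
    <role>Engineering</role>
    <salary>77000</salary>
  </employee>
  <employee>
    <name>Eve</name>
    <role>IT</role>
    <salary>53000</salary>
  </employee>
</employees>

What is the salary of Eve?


Searching for <employee> with <name>Eve</name>
Found at position 4
<salary>53000</salary>

ANSWER: 53000


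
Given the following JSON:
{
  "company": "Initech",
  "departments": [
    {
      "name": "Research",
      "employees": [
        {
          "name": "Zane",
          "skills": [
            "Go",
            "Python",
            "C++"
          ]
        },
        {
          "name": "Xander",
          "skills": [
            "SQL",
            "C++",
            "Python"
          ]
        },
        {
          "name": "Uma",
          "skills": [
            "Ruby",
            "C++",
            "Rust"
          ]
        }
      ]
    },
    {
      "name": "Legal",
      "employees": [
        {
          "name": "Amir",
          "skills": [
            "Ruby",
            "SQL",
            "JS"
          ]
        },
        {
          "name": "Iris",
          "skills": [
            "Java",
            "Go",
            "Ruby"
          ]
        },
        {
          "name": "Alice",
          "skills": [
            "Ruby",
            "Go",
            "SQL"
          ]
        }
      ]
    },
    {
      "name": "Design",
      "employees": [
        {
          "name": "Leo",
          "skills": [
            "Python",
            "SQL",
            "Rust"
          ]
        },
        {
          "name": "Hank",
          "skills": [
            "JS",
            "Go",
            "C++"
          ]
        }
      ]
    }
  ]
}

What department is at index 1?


Path: departments[1].name
Value: Legal

ANSWER: Legal


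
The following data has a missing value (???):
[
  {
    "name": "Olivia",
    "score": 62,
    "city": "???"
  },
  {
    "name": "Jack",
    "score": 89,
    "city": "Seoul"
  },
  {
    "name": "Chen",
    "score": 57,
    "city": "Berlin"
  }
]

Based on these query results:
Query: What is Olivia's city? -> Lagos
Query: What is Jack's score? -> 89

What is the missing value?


The missing value is Olivia's city
From query: Olivia's city = Lagos

ANSWER: Lagos


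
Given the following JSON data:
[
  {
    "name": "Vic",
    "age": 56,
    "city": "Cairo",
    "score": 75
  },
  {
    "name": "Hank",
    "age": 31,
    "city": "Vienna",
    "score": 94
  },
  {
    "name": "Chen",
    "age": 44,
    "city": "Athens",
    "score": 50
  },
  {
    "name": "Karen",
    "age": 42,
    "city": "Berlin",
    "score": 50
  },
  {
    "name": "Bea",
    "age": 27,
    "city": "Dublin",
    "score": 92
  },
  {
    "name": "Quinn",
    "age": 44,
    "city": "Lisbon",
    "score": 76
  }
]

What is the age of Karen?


Looking up record where name = Karen
Record index: 3
Field 'age' = 42

ANSWER: 42


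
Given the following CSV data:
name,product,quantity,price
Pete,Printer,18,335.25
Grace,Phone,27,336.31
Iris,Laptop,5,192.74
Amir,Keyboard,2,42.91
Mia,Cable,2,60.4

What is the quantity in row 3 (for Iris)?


Row 3: Iris
Column 'quantity' = 5

ANSWER: 5


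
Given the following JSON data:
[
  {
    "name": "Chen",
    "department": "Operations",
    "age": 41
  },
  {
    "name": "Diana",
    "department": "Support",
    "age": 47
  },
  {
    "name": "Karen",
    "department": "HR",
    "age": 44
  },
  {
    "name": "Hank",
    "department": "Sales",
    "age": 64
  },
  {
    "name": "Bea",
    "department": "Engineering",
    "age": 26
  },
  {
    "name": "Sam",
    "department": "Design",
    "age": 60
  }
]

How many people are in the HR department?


Scanning records for department = HR
  Record 2: Karen
Count: 1

ANSWER: 1


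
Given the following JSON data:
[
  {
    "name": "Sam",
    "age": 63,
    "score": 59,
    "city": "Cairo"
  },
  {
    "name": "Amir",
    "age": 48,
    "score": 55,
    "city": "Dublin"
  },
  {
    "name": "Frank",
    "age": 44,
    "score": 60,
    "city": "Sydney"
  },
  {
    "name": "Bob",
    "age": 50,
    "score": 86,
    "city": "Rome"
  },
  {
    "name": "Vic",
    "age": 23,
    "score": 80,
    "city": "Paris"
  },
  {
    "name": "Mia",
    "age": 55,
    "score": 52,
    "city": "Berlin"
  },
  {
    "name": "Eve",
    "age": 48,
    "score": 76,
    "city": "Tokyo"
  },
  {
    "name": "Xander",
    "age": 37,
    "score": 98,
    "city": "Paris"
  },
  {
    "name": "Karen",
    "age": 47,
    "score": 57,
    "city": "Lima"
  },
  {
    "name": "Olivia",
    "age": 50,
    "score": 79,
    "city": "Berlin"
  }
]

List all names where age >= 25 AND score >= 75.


Checking both conditions:
  Sam (age=63, score=59) -> no
  Amir (age=48, score=55) -> no
  Frank (age=44, score=60) -> no
  Bob (age=50, score=86) -> YES
  Vic (age=23, score=80) -> no
  Mia (age=55, score=52) -> no
  Eve (age=48, score=76) -> YES
  Xander (age=37, score=98) -> YES
  Karen (age=47, score=57) -> no
  Olivia (age=50, score=79) -> YES


ANSWER: Bob, Eve, Xander, Olivia


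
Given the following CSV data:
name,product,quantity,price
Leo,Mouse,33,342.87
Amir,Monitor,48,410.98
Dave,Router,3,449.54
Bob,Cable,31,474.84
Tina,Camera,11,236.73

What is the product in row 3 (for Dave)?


Row 3: Dave
Column 'product' = Router

ANSWER: Router


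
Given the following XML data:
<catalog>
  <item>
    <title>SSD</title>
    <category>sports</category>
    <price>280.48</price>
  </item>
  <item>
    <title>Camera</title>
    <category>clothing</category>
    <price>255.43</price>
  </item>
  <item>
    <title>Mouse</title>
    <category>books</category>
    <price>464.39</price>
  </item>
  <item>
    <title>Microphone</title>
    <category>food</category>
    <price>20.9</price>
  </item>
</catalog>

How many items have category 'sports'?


Scanning <item> elements for <category>sports</category>:
  Item 1: SSD -> MATCH
Count: 1

ANSWER: 1


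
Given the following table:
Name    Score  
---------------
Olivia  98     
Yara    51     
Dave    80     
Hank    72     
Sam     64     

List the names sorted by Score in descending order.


Sorting by Score (descending):
  Olivia: 98
  Dave: 80
  Hank: 72
  Sam: 64
  Yara: 51


ANSWER: Olivia, Dave, Hank, Sam, Yara


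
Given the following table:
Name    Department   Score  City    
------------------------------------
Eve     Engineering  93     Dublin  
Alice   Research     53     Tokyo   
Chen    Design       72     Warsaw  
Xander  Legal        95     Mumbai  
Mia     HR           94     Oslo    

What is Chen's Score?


Row 3: Chen
Score = 72

ANSWER: 72


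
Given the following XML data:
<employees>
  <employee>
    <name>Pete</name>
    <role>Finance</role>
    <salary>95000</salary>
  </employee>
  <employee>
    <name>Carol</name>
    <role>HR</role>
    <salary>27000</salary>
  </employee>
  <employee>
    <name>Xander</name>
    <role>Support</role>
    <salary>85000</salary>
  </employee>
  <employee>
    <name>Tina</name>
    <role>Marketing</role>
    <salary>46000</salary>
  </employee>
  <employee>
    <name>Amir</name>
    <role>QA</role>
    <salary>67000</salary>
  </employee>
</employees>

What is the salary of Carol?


Searching for <employee> with <name>Carol</name>
Found at position 2
<salary>27000</salary>

ANSWER: 27000


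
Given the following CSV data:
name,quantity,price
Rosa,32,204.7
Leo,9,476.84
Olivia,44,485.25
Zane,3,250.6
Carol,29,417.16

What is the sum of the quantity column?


Values in 'quantity' column:
  Row 1: 32
  Row 2: 9
  Row 3: 44
  Row 4: 3
  Row 5: 29
Sum = 32 + 9 + 44 + 3 + 29 = 117

ANSWER: 117


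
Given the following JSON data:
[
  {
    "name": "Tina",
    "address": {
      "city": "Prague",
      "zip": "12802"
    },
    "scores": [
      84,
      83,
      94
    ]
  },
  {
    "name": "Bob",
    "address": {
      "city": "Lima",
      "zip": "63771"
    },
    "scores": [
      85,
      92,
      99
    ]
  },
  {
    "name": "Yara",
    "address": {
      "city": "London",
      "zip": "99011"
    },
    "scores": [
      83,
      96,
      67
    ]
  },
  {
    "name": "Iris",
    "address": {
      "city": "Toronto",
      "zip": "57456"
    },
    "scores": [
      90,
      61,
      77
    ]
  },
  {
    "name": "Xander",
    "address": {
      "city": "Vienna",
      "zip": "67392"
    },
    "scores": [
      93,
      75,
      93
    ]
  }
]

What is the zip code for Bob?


Path: records[1].address.zip
Value: 63771

ANSWER: 63771


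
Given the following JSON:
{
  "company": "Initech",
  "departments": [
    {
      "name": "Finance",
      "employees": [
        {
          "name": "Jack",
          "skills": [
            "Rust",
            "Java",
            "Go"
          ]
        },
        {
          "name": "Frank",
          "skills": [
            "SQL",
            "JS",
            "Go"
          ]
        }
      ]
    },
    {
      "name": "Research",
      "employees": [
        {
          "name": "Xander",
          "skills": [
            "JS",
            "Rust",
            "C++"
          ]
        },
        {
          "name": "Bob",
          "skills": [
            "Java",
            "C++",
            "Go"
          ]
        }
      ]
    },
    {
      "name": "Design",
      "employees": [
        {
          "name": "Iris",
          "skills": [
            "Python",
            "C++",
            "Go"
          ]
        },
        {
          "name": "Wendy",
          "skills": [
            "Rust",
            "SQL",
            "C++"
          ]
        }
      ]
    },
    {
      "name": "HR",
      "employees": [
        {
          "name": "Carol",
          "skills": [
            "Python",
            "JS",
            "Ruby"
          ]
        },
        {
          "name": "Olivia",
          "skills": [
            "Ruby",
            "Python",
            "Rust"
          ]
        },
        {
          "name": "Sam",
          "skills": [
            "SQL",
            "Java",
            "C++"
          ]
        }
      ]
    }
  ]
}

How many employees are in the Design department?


Path: departments[2].employees
Count: 2

ANSWER: 2


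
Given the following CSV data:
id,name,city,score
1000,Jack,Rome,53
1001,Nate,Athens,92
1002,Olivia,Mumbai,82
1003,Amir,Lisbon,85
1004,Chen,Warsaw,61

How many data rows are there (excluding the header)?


Counting rows (excluding header):
Header: id,name,city,score
Data rows: 5

ANSWER: 5


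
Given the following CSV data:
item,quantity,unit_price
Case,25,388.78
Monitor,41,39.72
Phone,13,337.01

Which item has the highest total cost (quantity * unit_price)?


Computing row totals:
  Case: 9719.5
  Monitor: 1628.52
  Phone: 4381.13
Maximum: Case (9719.5)

ANSWER: Case


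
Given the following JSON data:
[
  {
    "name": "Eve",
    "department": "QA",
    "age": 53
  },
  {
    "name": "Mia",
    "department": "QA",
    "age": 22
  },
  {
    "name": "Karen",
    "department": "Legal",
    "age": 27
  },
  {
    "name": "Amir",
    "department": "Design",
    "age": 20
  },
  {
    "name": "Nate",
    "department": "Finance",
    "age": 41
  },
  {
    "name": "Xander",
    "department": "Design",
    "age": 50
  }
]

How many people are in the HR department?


Scanning records for department = HR
  No matches found
Count: 0

ANSWER: 0


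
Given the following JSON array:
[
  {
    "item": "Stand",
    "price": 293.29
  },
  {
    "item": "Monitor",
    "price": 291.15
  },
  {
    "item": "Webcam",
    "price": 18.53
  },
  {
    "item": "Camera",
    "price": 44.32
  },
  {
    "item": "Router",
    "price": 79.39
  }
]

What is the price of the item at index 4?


Array index 4 -> Router
price = 79.39

ANSWER: 79.39


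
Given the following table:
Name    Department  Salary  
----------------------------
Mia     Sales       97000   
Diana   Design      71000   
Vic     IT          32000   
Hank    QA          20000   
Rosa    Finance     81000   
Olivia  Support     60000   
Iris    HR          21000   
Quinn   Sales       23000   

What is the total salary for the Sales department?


Sales department members:
  Mia: 97000
  Quinn: 23000
Total = 97000 + 23000 = 120000

ANSWER: 120000


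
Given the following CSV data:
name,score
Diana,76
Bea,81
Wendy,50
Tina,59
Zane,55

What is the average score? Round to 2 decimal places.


Scores: 76, 81, 50, 59, 55
Sum = 321
Count = 5
Average = 321 / 5 = 64.20

ANSWER: 64.20


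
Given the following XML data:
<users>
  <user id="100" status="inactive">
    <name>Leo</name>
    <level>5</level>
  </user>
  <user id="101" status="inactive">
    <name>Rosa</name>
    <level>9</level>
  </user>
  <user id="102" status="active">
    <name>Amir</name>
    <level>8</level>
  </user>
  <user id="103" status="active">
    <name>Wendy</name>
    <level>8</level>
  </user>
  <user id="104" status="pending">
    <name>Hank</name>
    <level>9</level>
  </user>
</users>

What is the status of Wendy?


Finding user with name = Wendy
user id="103" status="active"

ANSWER: active


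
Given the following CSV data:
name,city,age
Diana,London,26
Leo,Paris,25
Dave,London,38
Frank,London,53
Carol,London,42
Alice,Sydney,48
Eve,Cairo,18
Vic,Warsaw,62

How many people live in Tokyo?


Scanning city column for 'Tokyo':
Total matches: 0

ANSWER: 0


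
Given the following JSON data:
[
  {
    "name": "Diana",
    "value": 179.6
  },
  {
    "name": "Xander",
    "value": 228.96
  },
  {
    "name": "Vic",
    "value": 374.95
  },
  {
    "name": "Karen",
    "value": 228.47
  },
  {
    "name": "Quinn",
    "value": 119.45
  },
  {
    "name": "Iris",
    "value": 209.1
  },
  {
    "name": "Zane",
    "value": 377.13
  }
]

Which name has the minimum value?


Comparing values:
  Diana: 179.6
  Xander: 228.96
  Vic: 374.95
  Karen: 228.47
  Quinn: 119.45
  Iris: 209.1
  Zane: 377.13
Minimum: Quinn (119.45)

ANSWER: Quinn


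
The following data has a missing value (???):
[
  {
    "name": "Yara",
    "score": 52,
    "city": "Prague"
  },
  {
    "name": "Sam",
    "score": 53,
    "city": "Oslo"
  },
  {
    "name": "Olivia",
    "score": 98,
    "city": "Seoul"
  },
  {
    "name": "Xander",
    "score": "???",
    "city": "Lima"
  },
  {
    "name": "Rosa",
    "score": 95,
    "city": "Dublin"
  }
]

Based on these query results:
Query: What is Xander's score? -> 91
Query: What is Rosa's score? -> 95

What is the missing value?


The missing value is Xander's score
From query: Xander's score = 91

ANSWER: 91


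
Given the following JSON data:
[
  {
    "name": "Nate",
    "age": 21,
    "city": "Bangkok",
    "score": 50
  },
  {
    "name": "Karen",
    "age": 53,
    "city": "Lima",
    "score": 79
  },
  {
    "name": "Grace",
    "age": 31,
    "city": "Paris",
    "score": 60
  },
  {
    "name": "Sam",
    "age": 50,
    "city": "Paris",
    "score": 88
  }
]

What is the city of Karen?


Looking up record where name = Karen
Record index: 1
Field 'city' = Lima

ANSWER: Lima


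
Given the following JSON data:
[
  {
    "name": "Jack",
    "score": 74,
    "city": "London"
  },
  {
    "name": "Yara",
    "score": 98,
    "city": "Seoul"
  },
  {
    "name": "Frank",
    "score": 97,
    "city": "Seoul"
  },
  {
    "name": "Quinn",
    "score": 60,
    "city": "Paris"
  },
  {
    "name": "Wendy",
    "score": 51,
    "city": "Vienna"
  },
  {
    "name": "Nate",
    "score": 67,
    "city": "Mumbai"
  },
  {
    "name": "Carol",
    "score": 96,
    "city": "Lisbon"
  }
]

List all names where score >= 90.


Filtering records where score >= 90:
  Jack (score=74) -> no
  Yara (score=98) -> YES
  Frank (score=97) -> YES
  Quinn (score=60) -> no
  Wendy (score=51) -> no
  Nate (score=67) -> no
  Carol (score=96) -> YES


ANSWER: Yara, Frank, Carol


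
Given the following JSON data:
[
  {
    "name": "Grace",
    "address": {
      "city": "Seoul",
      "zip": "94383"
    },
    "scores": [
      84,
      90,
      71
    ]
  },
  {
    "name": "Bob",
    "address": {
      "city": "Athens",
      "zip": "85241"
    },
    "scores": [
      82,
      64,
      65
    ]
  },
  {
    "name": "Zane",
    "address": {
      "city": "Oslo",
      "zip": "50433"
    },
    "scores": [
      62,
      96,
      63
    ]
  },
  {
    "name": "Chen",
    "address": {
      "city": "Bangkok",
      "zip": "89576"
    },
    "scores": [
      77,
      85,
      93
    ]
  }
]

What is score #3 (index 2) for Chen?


Path: records[3].scores[2]
Value: 93

ANSWER: 93


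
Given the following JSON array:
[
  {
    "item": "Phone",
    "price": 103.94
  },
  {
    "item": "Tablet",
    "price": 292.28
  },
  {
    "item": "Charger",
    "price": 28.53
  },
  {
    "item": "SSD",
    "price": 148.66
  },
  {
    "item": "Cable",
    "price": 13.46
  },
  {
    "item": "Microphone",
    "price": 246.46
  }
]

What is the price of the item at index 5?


Array index 5 -> Microphone
price = 246.46

ANSWER: 246.46


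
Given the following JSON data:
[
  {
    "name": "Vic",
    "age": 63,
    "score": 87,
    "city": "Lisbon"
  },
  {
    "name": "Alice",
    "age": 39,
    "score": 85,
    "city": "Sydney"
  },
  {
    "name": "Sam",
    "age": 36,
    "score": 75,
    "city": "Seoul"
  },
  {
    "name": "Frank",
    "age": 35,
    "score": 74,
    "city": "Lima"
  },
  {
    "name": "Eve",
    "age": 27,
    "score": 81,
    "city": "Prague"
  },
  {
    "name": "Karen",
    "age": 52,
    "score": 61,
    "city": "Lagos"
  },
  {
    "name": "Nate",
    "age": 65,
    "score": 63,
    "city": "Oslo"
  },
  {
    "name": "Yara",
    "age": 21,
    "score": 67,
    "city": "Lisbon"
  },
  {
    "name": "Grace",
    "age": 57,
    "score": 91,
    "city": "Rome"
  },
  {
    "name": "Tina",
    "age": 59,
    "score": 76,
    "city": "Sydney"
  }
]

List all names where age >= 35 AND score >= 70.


Checking both conditions:
  Vic (age=63, score=87) -> YES
  Alice (age=39, score=85) -> YES
  Sam (age=36, score=75) -> YES
  Frank (age=35, score=74) -> YES
  Eve (age=27, score=81) -> no
  Karen (age=52, score=61) -> no
  Nate (age=65, score=63) -> no
  Yara (age=21, score=67) -> no
  Grace (age=57, score=91) -> YES
  Tina (age=59, score=76) -> YES


ANSWER: Vic, Alice, Sam, Frank, Grace, Tina


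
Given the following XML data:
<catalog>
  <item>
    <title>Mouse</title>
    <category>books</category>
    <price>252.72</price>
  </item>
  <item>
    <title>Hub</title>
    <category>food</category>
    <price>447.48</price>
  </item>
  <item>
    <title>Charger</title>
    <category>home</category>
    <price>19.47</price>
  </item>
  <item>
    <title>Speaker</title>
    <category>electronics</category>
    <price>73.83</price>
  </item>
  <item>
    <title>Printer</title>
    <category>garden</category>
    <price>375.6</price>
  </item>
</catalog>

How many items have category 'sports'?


Scanning <item> elements for <category>sports</category>:
Count: 0

ANSWER: 0


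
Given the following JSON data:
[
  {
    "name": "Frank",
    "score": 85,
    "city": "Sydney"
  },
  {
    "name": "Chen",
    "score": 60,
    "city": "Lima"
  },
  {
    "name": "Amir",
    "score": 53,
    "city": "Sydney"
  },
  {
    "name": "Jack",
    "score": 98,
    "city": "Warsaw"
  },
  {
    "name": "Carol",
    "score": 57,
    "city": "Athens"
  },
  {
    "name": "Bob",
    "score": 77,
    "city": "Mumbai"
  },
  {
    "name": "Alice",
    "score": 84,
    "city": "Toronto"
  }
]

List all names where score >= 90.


Filtering records where score >= 90:
  Frank (score=85) -> no
  Chen (score=60) -> no
  Amir (score=53) -> no
  Jack (score=98) -> YES
  Carol (score=57) -> no
  Bob (score=77) -> no
  Alice (score=84) -> no


ANSWER: Jack


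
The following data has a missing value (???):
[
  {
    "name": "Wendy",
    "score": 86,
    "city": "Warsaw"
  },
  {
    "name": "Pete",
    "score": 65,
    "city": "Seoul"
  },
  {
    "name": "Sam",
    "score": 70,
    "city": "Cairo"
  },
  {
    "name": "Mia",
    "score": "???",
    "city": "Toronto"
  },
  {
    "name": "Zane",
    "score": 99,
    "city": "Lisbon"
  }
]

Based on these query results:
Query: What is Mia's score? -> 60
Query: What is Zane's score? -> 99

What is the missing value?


The missing value is Mia's score
From query: Mia's score = 60

ANSWER: 60


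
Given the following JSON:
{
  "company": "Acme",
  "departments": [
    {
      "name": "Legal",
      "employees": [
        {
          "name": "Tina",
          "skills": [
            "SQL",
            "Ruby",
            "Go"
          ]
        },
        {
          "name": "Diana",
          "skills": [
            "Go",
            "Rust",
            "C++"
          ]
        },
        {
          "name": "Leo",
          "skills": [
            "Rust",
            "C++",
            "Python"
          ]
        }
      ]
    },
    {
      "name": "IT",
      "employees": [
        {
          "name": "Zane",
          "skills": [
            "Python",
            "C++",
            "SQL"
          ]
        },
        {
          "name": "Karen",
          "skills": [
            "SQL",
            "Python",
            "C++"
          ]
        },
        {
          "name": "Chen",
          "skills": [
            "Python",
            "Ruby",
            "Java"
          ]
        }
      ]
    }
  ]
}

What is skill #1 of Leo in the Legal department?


Path: departments[0].employees[2].skills[0]
Value: Rust

ANSWER: Rust


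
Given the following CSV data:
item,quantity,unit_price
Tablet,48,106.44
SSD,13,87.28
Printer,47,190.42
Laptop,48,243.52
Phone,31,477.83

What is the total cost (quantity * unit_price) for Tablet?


Row: Tablet
quantity = 48
unit_price = 106.44
total = 48 * 106.44 = 5109.12

ANSWER: 5109.12


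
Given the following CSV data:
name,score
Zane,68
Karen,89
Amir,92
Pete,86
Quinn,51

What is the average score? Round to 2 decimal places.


Scores: 68, 89, 92, 86, 51
Sum = 386
Count = 5
Average = 386 / 5 = 77.20

ANSWER: 77.20


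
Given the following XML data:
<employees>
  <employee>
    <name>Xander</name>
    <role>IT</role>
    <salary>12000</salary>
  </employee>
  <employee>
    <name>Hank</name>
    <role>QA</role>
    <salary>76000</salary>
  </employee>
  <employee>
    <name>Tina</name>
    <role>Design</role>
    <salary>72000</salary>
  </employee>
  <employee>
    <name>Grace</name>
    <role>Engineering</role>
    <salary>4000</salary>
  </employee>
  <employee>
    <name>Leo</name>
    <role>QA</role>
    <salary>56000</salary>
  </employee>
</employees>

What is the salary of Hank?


Searching for <employee> with <name>Hank</name>
Found at position 2
<salary>76000</salary>

ANSWER: 76000


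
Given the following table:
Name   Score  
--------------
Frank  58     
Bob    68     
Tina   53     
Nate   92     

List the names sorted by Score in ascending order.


Sorting by Score (ascending):
  Tina: 53
  Frank: 58
  Bob: 68
  Nate: 92


ANSWER: Tina, Frank, Bob, Nate


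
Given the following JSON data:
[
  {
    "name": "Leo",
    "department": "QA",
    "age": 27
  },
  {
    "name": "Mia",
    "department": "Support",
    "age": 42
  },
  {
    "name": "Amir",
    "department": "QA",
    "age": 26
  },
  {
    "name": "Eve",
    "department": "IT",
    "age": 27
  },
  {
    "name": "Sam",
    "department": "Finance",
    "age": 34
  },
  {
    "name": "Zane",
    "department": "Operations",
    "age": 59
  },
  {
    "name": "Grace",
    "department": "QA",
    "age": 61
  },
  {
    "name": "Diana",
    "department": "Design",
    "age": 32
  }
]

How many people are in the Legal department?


Scanning records for department = Legal
  No matches found
Count: 0

ANSWER: 0


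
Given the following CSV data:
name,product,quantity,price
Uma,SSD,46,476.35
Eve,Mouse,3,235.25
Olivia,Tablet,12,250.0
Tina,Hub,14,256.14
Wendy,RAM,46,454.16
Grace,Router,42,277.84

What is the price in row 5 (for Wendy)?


Row 5: Wendy
Column 'price' = 454.16

ANSWER: 454.16


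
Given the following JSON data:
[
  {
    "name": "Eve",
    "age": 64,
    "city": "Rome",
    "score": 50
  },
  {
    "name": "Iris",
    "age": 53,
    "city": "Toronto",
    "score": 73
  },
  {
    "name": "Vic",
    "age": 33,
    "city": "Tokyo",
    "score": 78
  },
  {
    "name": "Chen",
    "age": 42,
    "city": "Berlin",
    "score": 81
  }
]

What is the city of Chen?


Looking up record where name = Chen
Record index: 3
Field 'city' = Berlin

ANSWER: Berlin


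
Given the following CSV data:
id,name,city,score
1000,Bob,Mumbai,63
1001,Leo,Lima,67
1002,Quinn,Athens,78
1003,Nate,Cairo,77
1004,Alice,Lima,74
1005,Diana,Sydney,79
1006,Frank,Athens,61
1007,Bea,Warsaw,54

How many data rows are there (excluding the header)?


Counting rows (excluding header):
Header: id,name,city,score
Data rows: 8

ANSWER: 8


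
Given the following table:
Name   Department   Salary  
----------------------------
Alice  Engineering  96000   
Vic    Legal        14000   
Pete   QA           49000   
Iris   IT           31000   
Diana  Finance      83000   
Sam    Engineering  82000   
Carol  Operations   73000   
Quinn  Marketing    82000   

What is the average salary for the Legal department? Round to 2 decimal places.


Legal department members:
  Vic: 14000
Sum = 14000
Count = 1
Average = 14000 / 1 = 14000.00

ANSWER: 14000.00


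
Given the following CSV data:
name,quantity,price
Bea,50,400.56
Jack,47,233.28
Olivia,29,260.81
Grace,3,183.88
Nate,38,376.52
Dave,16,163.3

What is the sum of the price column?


Values in 'price' column:
  Row 1: 400.56
  Row 2: 233.28
  Row 3: 260.81
  Row 4: 183.88
  Row 5: 376.52
  Row 6: 163.3
Sum = 400.56 + 233.28 + 260.81 + 183.88 + 376.52 + 163.3 = 1618.35

ANSWER: 1618.35


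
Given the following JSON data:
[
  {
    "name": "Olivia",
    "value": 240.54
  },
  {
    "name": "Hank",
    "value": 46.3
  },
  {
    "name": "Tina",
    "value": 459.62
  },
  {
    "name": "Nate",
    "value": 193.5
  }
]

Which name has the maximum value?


Comparing values:
  Olivia: 240.54
  Hank: 46.3
  Tina: 459.62
  Nate: 193.5
Maximum: Tina (459.62)

ANSWER: Tina


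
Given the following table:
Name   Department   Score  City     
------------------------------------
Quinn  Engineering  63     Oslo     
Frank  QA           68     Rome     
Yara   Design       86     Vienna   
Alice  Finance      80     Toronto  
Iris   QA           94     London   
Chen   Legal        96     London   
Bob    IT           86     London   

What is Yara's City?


Row 3: Yara
City = Vienna

ANSWER: Vienna


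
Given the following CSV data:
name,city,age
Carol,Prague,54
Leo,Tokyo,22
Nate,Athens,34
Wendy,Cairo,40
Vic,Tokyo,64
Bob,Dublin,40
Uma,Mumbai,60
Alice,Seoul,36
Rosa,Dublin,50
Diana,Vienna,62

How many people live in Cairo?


Scanning city column for 'Cairo':
  Row 4: Wendy -> MATCH
Total matches: 1

ANSWER: 1


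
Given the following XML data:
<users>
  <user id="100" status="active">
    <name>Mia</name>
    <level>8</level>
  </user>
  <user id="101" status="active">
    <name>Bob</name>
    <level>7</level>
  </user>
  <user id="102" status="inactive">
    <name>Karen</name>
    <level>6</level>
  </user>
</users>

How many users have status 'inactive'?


Counting users with status='inactive':
  Karen (id=102) -> MATCH
Count: 1

ANSWER: 1


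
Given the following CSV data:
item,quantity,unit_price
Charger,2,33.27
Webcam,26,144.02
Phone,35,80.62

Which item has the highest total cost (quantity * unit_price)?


Computing row totals:
  Charger: 66.54
  Webcam: 3744.52
  Phone: 2821.7
Maximum: Webcam (3744.52)

ANSWER: Webcam


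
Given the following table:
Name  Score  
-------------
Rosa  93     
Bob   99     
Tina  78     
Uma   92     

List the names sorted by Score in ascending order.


Sorting by Score (ascending):
  Tina: 78
  Uma: 92
  Rosa: 93
  Bob: 99


ANSWER: Tina, Uma, Rosa, Bob


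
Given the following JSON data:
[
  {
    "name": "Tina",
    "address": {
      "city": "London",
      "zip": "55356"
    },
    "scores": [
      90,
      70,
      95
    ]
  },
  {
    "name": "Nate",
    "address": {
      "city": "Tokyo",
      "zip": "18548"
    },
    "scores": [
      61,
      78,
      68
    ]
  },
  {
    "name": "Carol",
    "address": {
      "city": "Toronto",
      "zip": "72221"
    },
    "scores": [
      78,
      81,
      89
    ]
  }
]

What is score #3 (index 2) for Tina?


Path: records[0].scores[2]
Value: 95

ANSWER: 95


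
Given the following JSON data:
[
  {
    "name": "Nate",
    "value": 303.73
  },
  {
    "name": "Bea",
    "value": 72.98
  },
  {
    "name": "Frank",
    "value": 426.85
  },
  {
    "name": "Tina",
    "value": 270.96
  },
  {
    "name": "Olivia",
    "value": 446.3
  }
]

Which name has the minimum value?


Comparing values:
  Nate: 303.73
  Bea: 72.98
  Frank: 426.85
  Tina: 270.96
  Olivia: 446.3
Minimum: Bea (72.98)

ANSWER: Bea


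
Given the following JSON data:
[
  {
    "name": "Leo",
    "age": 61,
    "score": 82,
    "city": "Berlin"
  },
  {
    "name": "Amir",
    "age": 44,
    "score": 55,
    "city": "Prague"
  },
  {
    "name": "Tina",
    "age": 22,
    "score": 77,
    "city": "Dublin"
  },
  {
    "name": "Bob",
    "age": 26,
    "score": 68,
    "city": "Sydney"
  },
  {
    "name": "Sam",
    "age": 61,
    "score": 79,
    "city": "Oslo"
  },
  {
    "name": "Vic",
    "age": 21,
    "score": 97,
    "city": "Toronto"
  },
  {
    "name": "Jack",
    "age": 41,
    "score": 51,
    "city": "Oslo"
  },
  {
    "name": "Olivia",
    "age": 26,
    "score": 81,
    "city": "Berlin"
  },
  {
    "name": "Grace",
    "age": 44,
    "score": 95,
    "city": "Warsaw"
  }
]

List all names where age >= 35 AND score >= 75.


Checking both conditions:
  Leo (age=61, score=82) -> YES
  Amir (age=44, score=55) -> no
  Tina (age=22, score=77) -> no
  Bob (age=26, score=68) -> no
  Sam (age=61, score=79) -> YES
  Vic (age=21, score=97) -> no
  Jack (age=41, score=51) -> no
  Olivia (age=26, score=81) -> no
  Grace (age=44, score=95) -> YES


ANSWER: Leo, Sam, Grace


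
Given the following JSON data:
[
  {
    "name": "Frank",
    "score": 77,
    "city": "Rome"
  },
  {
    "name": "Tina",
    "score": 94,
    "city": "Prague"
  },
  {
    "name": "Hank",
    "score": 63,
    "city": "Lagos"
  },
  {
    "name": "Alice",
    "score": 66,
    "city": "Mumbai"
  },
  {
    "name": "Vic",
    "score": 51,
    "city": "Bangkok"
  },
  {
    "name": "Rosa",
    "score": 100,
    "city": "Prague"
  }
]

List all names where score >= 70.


Filtering records where score >= 70:
  Frank (score=77) -> YES
  Tina (score=94) -> YES
  Hank (score=63) -> no
  Alice (score=66) -> no
  Vic (score=51) -> no
  Rosa (score=100) -> YES


ANSWER: Frank, Tina, Rosa


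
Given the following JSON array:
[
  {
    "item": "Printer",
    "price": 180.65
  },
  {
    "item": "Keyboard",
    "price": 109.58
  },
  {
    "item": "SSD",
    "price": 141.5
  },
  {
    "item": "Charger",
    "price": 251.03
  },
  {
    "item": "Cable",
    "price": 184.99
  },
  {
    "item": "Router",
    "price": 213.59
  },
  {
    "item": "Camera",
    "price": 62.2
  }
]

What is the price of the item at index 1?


Array index 1 -> Keyboard
price = 109.58

ANSWER: 109.58


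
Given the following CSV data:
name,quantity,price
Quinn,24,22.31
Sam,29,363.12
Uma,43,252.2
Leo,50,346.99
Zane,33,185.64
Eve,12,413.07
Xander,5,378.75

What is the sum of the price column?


Values in 'price' column:
  Row 1: 22.31
  Row 2: 363.12
  Row 3: 252.2
  Row 4: 346.99
  Row 5: 185.64
  Row 6: 413.07
  Row 7: 378.75
Sum = 22.31 + 363.12 + 252.2 + 346.99 + 185.64 + 413.07 + 378.75 = 1962.08

ANSWER: 1962.08


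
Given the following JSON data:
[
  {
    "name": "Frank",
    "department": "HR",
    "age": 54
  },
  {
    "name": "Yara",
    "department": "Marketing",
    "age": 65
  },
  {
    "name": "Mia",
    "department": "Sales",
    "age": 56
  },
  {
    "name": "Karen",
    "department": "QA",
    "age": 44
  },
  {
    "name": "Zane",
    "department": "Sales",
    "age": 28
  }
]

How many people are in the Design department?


Scanning records for department = Design
  No matches found
Count: 0

ANSWER: 0


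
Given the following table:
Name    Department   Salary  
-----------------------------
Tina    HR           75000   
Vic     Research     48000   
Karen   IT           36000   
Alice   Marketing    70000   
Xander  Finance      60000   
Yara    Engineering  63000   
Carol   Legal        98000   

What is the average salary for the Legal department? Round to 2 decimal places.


Legal department members:
  Carol: 98000
Sum = 98000
Count = 1
Average = 98000 / 1 = 98000.00

ANSWER: 98000.00


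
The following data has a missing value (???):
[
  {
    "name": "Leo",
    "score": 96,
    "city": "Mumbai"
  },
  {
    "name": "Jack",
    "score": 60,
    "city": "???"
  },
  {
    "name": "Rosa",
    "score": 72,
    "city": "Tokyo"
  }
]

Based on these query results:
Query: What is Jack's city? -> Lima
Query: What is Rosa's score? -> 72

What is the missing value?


The missing value is Jack's city
From query: Jack's city = Lima

ANSWER: Lima


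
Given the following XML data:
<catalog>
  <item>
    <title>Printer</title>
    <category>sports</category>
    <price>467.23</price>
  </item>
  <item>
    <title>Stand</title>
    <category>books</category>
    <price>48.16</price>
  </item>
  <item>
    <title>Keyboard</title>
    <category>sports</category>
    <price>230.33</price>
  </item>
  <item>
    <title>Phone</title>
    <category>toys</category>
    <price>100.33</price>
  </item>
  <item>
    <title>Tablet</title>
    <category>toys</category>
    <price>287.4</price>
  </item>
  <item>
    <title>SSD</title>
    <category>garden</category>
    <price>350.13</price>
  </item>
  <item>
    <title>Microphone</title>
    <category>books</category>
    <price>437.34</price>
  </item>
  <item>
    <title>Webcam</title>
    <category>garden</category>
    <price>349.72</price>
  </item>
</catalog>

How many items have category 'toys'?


Scanning <item> elements for <category>toys</category>:
  Item 4: Phone -> MATCH
  Item 5: Tablet -> MATCH
Count: 2

ANSWER: 2


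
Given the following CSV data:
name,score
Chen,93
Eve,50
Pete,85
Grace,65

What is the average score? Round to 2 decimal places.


Scores: 93, 50, 85, 65
Sum = 293
Count = 4
Average = 293 / 4 = 73.25

ANSWER: 73.25


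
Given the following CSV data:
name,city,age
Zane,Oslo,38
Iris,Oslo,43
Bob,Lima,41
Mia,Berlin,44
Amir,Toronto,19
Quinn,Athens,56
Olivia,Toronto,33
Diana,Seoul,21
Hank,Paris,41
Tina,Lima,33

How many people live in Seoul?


Scanning city column for 'Seoul':
  Row 8: Diana -> MATCH
Total matches: 1

ANSWER: 1


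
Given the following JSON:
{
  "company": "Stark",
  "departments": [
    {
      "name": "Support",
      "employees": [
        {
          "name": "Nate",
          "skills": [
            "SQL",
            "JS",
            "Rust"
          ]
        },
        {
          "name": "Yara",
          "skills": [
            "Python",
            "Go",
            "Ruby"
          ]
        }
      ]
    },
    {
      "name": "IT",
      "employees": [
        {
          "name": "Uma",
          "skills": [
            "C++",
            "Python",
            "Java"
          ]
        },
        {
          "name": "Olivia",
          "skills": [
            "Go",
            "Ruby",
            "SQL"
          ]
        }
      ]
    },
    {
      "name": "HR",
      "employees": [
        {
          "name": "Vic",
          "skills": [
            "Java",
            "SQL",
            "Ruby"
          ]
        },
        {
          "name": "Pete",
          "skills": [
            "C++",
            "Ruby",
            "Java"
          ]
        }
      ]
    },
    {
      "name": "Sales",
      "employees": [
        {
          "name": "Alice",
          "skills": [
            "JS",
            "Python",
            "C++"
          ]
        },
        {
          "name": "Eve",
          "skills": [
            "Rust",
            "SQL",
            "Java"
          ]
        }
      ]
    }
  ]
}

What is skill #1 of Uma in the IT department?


Path: departments[1].employees[0].skills[0]
Value: C++

ANSWER: C++


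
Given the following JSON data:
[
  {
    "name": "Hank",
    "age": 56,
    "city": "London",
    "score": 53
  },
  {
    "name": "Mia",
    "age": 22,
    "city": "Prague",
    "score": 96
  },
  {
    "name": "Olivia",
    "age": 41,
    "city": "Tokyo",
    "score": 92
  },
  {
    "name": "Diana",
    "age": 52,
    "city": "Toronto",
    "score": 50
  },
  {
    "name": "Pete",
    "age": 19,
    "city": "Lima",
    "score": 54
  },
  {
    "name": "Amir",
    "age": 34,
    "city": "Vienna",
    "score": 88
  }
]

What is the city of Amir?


Looking up record where name = Amir
Record index: 5
Field 'city' = Vienna

ANSWER: Vienna


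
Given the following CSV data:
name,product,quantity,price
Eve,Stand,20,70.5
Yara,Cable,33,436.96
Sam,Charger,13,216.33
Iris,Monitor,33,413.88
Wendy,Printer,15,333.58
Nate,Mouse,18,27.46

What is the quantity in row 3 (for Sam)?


Row 3: Sam
Column 'quantity' = 13

ANSWER: 13


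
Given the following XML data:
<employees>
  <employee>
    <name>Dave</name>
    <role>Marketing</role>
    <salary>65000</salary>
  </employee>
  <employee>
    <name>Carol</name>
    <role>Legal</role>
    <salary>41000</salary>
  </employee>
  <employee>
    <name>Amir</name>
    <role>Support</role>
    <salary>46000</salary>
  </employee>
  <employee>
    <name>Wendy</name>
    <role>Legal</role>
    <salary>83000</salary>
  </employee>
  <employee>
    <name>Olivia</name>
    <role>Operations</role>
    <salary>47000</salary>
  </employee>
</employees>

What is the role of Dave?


Searching for <employee> with <name>Dave</name>
Found at position 1
<role>Marketing</role>

ANSWER: Marketing


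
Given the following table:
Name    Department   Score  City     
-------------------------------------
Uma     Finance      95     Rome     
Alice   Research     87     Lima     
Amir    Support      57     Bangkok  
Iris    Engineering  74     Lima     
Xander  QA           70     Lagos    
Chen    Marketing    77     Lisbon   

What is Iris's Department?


Row 4: Iris
Department = Engineering

ANSWER: Engineering


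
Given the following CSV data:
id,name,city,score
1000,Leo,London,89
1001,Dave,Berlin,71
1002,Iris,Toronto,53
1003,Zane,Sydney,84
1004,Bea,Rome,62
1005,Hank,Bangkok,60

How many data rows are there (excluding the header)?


Counting rows (excluding header):
Header: id,name,city,score
Data rows: 6

ANSWER: 6


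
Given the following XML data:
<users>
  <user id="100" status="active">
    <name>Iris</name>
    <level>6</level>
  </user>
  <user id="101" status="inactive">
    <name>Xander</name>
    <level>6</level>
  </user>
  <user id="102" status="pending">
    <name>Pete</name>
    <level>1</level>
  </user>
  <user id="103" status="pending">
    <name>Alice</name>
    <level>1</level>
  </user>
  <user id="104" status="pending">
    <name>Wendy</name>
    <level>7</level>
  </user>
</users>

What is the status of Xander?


Finding user with name = Xander
user id="101" status="inactive"

ANSWER: inactive
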